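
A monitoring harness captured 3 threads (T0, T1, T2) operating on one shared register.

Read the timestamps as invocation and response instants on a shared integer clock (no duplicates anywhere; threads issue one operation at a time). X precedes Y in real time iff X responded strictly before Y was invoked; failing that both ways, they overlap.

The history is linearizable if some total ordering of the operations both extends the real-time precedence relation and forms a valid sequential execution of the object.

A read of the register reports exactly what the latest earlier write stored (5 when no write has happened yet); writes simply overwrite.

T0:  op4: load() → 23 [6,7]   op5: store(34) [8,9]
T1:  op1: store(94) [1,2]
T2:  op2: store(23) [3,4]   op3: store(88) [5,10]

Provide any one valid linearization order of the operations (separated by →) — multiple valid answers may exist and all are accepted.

1. op1 store(94), leaving value 94
2. op2 store(23), leaving value 23
3. op4 load() → 23, leaving value 23
4. op3 store(88), leaving value 88
5. op5 store(34), leaving value 34

op1 → op2 → op4 → op3 → op5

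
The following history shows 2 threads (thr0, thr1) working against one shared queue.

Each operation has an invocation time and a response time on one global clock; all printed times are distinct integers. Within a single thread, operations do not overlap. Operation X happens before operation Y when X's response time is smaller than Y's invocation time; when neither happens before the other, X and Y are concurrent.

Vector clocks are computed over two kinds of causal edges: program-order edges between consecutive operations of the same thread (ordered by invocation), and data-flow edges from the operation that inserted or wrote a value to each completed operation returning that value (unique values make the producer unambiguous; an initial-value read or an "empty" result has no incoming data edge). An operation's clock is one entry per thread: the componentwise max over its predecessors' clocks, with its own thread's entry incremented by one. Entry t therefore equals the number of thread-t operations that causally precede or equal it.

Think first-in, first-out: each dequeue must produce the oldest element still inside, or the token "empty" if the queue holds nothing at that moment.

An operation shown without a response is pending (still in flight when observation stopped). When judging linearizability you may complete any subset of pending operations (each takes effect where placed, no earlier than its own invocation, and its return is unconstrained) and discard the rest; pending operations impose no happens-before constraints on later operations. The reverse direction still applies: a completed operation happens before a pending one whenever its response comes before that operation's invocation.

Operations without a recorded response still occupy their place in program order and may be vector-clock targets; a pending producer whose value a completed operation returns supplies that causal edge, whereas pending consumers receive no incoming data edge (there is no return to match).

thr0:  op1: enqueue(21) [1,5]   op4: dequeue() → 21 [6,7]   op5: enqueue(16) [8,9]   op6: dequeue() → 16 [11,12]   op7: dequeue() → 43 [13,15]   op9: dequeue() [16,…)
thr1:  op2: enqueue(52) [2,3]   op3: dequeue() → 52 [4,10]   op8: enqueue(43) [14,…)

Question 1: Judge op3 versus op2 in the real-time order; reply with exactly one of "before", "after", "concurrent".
op3 spans [4,10], op2 spans [2,3]
resp(op2)=3 < inv(op3)=4

after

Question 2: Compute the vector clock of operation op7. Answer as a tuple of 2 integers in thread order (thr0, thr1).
invoked at 2, op2 has no predecessors; its own thr1 bump gives (0, 1)
invoked at 1, op1 has no predecessors; its own thr0 bump gives (1, 0)
merge at op3 (invoked 4): VC(op2)=(0, 1), own-thread bump on thr1 → (0, 2)
merge at op4 (invoked 6): VC(op1)=(1, 0), own-thread bump on thr0 → (2, 0)
merge at op8 (invoked 14): VC(op3)=(0, 2), own-thread bump on thr1 → (0, 3)
merge at op5 (invoked 8): VC(op4)=(2, 0), own-thread bump on thr0 → (3, 0)
merge at op6 (invoked 11): VC(op5)=(3, 0), own-thread bump on thr0 → (4, 0)
merge at op7 (invoked 13): VC(op6)=(4, 0), VC(op8)=(0, 3), own-thread bump on thr0 → (5, 3)
merge at op9 (invoked 16): VC(op7)=(5, 3), own-thread bump on thr0 → (6, 3)
target: VC(op7) = (5, 3)

(5, 3)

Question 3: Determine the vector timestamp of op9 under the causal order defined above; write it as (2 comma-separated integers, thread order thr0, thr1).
no predecessors for op2 (invoked 2): thr1 increments from zero → (0, 1)
no predecessors for op1 (invoked 1): thr0 increments from zero → (1, 0)
op3 (invocation 4): componentwise max over VC(op2)=(0, 1), +1 at thr1, giving (0, 2)
op4 (invocation 6): componentwise max over VC(op1)=(1, 0), +1 at thr0, giving (2, 0)
op8 (invocation 14): componentwise max over VC(op3)=(0, 2), +1 at thr1, giving (0, 3)
op5 (invocation 8): componentwise max over VC(op4)=(2, 0), +1 at thr0, giving (3, 0)
op6 (invocation 11): componentwise max over VC(op5)=(3, 0), +1 at thr0, giving (4, 0)
op7 (invocation 13): componentwise max over VC(op6)=(4, 0), VC(op8)=(0, 3), +1 at thr0, giving (5, 3)
op9 (invocation 16): componentwise max over VC(op7)=(5, 3), +1 at thr0, giving (6, 3)
target: VC(op9) = (6, 3)

(6, 3)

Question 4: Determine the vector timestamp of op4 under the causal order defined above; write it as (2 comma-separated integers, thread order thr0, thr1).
root op op2, invoked 2: fresh clock plus thr1's own tick → (0, 1)
root op op1, invoked 1: fresh clock plus thr0's own tick → (1, 0)
invoked at 4, op3 merges VC(op2)=(0, 1) and bumps thr1's slot → (0, 2)
invoked at 6, op4 merges VC(op1)=(1, 0) and bumps thr0's slot → (2, 0)
invoked at 14, op8 merges VC(op3)=(0, 2) and bumps thr1's slot → (0, 3)
invoked at 8, op5 merges VC(op4)=(2, 0) and bumps thr0's slot → (3, 0)
invoked at 11, op6 merges VC(op5)=(3, 0) and bumps thr0's slot → (4, 0)
invoked at 13, op7 merges VC(op6)=(4, 0), VC(op8)=(0, 3) and bumps thr0's slot → (5, 3)
invoked at 16, op9 merges VC(op7)=(5, 3) and bumps thr0's slot → (6, 3)
target: VC(op4) = (2, 0)

(2, 0)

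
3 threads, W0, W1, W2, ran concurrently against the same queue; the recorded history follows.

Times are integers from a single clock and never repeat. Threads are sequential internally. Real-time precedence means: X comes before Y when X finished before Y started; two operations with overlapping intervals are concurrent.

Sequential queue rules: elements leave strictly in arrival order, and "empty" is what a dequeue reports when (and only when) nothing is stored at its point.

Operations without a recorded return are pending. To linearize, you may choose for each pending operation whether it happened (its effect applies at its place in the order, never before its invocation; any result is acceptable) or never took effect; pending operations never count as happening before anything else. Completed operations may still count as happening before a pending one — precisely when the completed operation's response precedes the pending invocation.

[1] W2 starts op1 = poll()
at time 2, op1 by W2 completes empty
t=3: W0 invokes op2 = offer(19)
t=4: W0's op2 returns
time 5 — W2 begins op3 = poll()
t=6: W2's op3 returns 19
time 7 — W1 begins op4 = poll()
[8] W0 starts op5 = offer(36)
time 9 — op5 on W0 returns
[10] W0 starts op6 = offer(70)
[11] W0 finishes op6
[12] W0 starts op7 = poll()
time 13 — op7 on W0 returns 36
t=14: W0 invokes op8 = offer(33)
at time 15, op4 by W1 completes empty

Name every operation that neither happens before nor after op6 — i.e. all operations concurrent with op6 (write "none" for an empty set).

op6 runs from 10 to 11; window-overlapping ops are concurrent
op1 [1,2]: before
op2 [3,4]: before
op3 [5,6]: before
op4 [7,15]: concurrent
op5 [8,9]: before
op7 [12,13]: after
op8 [14,…): after

op4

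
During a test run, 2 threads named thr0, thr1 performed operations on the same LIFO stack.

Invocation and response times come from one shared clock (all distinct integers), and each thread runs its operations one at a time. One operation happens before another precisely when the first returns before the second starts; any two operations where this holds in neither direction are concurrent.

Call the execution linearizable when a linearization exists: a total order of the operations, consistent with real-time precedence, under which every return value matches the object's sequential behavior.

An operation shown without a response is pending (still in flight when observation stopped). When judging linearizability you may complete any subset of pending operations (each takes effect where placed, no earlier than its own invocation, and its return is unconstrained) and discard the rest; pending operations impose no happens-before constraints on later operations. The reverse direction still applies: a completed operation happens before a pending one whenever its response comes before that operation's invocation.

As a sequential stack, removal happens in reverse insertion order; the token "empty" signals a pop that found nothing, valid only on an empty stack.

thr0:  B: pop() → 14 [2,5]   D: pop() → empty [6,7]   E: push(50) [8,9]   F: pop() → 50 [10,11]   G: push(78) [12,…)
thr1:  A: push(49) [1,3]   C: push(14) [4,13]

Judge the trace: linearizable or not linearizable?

already the first 7 events (up to D's response at time 7) admit no linearization; the first 6 still do
2 orders of the 3 completed LIFO stack ops respect real time; none is legal
include/drop combinations of the 1 pending operation (C) were all tried; none helps
one such order, A, B, D (pending dropped), breaks at step 2 where B pop() → 14 is illegal
one such order, B, A, D (pending dropped), breaks at step 1 where B pop() → 14 is illegal

not linearizable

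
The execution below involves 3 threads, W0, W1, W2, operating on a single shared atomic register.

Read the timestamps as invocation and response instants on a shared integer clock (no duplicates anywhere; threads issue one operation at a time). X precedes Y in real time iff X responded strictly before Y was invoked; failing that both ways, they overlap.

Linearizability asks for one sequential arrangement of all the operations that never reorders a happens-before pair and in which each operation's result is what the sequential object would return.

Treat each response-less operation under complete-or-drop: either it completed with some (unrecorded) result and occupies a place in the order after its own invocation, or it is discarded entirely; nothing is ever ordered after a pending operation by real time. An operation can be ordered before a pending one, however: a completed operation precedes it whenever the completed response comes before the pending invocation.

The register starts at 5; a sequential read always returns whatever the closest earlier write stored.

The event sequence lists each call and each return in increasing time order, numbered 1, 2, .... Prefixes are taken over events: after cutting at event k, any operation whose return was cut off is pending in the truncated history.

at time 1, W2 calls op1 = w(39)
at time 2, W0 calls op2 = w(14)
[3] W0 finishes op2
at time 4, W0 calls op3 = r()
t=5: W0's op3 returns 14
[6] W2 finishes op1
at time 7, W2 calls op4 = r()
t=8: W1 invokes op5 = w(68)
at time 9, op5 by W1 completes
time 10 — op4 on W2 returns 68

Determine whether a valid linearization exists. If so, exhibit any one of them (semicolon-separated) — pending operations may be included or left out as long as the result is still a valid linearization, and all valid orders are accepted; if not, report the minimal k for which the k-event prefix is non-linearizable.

after step 1 (op1 w(39)): value 39
after step 2 (op2 w(14)): value 14
after step 3 (op3 r() → 14): value 14
after step 4 (op5 w(68)): value 68
after step 5 (op4 r() → 68): value 68

linearizable — witness: op1; op2; op3; op5; op4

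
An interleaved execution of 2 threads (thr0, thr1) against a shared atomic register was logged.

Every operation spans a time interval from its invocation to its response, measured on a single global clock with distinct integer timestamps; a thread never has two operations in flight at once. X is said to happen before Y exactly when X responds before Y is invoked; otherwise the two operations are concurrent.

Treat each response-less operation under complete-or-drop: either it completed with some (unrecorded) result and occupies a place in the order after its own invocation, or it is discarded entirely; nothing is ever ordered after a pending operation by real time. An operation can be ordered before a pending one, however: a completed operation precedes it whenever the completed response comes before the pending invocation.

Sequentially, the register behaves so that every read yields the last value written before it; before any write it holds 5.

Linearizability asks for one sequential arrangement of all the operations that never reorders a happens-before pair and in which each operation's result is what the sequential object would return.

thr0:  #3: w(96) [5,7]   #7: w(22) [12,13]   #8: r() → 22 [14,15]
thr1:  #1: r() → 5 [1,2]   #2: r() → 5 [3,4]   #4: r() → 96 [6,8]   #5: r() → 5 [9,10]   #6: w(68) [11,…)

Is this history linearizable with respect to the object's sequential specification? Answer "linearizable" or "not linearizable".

events 1..9 are fine; event 10 — the response of #5 at time 10 — makes the prefix non-linearizable
no legal order exists: 2 real-time-consistent candidates over 5 completed atomic register operations, all rejected
one such order, #1, #2, #3, #4, #5, breaks at step 5 where #5 r() → 5 is illegal
one such order, #1, #2, #4, #3, #5, breaks at step 3 where #4 r() → 96 is illegal

not linearizable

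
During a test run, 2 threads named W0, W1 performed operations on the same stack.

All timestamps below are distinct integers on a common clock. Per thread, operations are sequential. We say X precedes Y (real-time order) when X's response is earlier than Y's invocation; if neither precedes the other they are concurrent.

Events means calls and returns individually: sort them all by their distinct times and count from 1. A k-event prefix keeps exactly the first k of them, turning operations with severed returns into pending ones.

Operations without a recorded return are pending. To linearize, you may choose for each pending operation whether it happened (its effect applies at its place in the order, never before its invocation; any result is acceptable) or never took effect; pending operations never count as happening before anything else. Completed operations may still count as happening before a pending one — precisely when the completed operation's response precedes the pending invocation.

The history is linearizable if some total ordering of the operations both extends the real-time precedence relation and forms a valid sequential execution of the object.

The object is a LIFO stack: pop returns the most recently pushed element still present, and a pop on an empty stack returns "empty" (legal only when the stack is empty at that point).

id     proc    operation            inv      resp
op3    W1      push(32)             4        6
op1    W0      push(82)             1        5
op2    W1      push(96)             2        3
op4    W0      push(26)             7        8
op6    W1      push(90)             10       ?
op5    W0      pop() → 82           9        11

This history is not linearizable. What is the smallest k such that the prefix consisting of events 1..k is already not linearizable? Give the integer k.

events 1..10 are linearizable, e.g. via op1, op2, op3, op4:
after step 1 (op1 push(82)): stack <82>
after step 2 (op2 push(96)): stack <82,96>
after step 3 (op3 push(32)): stack <82,96,32>
after step 4 (op4 push(26)): stack <82,96,32,26>
event 11 — op5's response, time 11 — after it, nothing linearizes
no completion choice of the 1 pending operation (op6) rescues it — every subset was tried
e.g. op1, op2, op3, op4, op5 (pending dropped): illegal at step 5, since op5 pop() → 82 cannot apply there
e.g. op2, op1, op3, op4, op5 (pending dropped): illegal at step 5, since op5 pop() → 82 cannot apply there

11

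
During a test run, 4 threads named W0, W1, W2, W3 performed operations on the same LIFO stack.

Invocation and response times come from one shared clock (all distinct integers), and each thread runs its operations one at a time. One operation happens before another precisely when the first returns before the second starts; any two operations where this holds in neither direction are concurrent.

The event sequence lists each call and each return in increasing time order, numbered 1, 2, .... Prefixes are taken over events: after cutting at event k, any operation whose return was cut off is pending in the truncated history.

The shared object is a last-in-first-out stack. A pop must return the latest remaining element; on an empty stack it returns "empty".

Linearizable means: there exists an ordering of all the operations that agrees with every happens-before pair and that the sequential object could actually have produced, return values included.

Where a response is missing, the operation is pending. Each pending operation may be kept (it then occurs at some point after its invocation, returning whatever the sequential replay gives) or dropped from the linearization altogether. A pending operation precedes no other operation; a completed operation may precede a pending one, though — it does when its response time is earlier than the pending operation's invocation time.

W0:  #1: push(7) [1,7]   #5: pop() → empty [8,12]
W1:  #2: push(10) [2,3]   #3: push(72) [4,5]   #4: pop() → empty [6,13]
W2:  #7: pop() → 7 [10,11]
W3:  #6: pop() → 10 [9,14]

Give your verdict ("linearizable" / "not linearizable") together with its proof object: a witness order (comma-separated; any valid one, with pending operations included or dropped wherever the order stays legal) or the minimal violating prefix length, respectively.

not linearizable — minimal violating prefix: 13 events

the violation lands at event 13, #4's response at time 13: events 1..12 linearize, events 1..13 do not
every one of the 20 real-time-consistent orders over 6 completed LIFO stack ops fails the sequential spec
completion choices over the 1 pending operation (#6) were checked; none helps
e.g. #1, #2, #3, #4, #5, #7 (pending dropped): illegal at step 4, since #4 pop() → empty cannot apply there
e.g. #1, #2, #3, #4, #7, #5 (pending dropped): illegal at step 4, since #4 pop() → empty cannot apply there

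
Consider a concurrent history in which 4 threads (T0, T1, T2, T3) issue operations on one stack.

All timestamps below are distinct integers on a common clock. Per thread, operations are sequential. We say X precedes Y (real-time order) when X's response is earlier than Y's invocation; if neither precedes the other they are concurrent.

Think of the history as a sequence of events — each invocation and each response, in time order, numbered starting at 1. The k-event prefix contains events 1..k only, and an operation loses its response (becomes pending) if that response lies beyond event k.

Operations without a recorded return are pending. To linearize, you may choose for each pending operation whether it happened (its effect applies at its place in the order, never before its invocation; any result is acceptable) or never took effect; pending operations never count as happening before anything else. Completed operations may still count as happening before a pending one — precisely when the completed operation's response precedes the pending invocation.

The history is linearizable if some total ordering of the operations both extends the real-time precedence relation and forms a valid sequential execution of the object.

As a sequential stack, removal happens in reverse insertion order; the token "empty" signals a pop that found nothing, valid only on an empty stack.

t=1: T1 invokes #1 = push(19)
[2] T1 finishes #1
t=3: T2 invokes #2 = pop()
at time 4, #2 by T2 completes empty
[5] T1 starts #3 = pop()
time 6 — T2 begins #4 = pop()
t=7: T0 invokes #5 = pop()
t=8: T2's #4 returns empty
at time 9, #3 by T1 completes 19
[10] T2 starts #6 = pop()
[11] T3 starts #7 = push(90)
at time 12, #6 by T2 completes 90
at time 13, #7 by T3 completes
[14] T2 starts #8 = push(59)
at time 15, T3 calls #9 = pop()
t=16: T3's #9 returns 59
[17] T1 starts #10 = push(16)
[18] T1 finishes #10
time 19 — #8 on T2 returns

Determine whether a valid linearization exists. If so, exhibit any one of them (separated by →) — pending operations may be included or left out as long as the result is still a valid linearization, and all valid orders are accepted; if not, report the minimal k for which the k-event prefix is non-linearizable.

not linearizable — minimal violating prefix: 4 events

cut after 3 events: linearizable; cut after 4 events (#2 responds, time 4): not linearizable
exactly one order of the 2 completed ops respects real time; the stack replay fails
e.g. #1, #2: illegal at step 2, since #2 pop() → empty cannot apply there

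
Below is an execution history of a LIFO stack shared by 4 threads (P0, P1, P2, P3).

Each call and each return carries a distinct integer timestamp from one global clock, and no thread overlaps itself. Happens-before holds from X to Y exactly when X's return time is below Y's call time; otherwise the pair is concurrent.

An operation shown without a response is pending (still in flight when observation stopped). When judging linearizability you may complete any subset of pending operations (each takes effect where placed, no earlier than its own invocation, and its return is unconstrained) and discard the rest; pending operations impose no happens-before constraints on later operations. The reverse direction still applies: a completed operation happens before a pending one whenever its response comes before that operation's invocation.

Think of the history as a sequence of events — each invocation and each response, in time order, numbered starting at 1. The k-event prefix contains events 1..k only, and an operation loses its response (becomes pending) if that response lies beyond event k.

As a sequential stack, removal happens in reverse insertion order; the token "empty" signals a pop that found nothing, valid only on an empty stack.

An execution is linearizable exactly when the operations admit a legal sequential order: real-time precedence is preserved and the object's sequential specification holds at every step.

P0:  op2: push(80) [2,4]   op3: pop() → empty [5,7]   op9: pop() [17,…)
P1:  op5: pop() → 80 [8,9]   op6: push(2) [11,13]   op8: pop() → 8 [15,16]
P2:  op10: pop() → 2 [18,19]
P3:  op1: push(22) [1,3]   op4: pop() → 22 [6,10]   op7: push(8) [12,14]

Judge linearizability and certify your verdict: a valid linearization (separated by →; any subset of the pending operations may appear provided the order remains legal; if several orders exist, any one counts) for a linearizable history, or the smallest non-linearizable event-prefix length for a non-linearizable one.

prefix check: 1..6 passes, 1..7 fails once op3's time-7 response joins
the 3 completed operations admit 2 real-time orders; each fails the LIFO stack replay
every completion of the 1 pending operation (op4) was checked; none linearizes
sample order op1, op2, op3 (pending dropped) stalls at step 3 — op3 pop() → empty has no legal effect
sample order op2, op1, op3 (pending dropped) stalls at step 3 — op3 pop() → empty has no legal effect

not linearizable — minimal violating prefix: 7 events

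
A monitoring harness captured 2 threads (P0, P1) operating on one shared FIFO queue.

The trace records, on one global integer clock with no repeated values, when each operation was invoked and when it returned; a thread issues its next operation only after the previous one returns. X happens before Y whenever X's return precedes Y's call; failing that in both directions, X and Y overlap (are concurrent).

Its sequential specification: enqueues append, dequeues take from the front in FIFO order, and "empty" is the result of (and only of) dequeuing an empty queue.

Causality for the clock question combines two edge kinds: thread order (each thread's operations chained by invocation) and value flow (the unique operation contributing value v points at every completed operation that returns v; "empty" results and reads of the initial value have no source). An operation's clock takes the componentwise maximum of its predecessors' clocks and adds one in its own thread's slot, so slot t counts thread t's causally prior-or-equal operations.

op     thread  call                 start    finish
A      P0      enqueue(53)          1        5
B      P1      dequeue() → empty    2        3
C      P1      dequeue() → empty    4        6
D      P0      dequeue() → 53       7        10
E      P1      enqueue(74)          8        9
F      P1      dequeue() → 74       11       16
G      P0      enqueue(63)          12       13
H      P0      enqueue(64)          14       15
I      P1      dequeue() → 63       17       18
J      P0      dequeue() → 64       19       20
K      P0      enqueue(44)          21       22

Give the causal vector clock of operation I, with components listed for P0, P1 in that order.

B, invoked 2, has no incoming edges; only P1's bump applies → (0, 1)
A, invoked 1, has no incoming edges; only P0's bump applies → (1, 0)
merge at C (invoked 4): VC(B)=(0, 1), own-thread bump on P1 → (0, 2)
merge at D (invoked 7): VC(A)=(1, 0), own-thread bump on P0 → (2, 0)
merge at E (invoked 8): VC(C)=(0, 2), own-thread bump on P1 → (0, 3)
merge at G (invoked 12): VC(D)=(2, 0), own-thread bump on P0 → (3, 0)
merge at F (invoked 11): VC(E)=(0, 3), own-thread bump on P1 → (0, 4)
merge at H (invoked 14): VC(G)=(3, 0), own-thread bump on P0 → (4, 0)
merge at J (invoked 19): VC(H)=(4, 0), own-thread bump on P0 → (5, 0)
merge at K (invoked 21): VC(J)=(5, 0), own-thread bump on P0 → (6, 0)
merge at I (invoked 17): VC(F)=(0, 4), VC(G)=(3, 0), own-thread bump on P1 → (3, 5)
target: VC(I) = (3, 5)

(3, 5)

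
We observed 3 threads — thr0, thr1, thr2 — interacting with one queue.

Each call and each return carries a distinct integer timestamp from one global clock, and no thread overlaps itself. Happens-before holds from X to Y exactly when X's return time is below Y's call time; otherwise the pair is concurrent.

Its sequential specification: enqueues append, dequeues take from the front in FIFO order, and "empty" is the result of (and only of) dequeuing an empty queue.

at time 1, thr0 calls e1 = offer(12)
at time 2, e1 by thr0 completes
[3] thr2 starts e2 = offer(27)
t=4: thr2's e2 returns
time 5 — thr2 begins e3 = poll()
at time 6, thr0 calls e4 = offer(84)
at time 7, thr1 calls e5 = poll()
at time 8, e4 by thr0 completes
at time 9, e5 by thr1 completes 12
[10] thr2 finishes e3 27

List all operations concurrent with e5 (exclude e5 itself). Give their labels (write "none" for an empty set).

e5 spans [7,9]: anything still running between times 7 and 9 counts as concurrent
e1 [1,2]: before
e2 [3,4]: before
e3 [5,10]: concurrent
e4 [6,8]: concurrent

e3, e4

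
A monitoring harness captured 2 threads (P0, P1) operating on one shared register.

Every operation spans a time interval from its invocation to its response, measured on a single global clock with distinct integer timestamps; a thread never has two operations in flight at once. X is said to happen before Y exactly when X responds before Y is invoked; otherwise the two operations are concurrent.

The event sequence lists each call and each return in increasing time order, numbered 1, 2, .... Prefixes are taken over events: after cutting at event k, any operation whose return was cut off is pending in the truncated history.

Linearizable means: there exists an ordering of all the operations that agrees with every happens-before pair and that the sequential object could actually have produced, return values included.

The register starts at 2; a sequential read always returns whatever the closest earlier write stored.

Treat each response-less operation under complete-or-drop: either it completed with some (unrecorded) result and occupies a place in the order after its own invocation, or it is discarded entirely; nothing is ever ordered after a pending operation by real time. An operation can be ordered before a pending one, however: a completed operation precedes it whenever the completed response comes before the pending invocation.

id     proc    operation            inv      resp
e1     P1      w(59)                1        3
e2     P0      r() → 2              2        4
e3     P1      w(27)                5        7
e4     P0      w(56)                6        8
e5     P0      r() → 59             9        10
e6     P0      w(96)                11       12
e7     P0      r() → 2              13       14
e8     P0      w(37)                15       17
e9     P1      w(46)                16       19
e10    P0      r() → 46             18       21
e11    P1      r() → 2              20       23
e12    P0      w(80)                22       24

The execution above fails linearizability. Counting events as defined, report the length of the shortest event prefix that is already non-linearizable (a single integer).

10

one valid order for events 1..9 is e2, e1, e3, e4:
step 1: e2 r() → 2 — value 2
step 2: e1 w(59) — value 59
step 3: e3 w(27) — value 27
step 4: e4 w(56) — value 56
with event 10 included (e5 responding at time 10), all real-time-consistent orders fail
for example e1, e2, e3, e4, e5 fails at step 2: e2 r() → 2 is not legal there
for example e1, e2, e4, e3, e5 fails at step 2: e2 r() → 2 is not legal there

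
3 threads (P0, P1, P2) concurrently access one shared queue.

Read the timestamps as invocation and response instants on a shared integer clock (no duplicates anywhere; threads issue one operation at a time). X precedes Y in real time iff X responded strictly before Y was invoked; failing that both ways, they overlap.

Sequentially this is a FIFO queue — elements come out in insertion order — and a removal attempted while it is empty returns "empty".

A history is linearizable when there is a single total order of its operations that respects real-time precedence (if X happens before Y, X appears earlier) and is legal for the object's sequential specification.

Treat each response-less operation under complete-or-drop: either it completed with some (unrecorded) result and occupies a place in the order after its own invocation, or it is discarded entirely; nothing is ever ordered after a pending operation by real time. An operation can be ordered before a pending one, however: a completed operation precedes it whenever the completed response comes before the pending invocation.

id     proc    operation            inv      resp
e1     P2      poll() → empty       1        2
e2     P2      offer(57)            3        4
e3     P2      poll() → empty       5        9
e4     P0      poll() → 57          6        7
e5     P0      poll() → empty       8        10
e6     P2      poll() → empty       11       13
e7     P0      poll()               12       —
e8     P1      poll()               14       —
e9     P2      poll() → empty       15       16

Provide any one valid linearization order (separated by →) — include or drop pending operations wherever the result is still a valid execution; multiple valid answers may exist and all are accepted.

e1 → e2 → e4 → e3 → e5 → e6 → e7 → e8 → e9

after step 1 (e1 poll() → empty): queue <>
after step 2 (e2 offer(57)): queue <57>
after step 3 (e4 poll() → 57): queue <>
after step 4 (e3 poll() → empty): queue <>
after step 5 (e5 poll() → empty): queue <>
after step 6 (e6 poll() → empty): queue <>
after step 7 (e7 poll() (pending, included)): queue <>
after step 8 (e8 poll() (pending, included)): queue <>
after step 9 (e9 poll() → empty): queue <>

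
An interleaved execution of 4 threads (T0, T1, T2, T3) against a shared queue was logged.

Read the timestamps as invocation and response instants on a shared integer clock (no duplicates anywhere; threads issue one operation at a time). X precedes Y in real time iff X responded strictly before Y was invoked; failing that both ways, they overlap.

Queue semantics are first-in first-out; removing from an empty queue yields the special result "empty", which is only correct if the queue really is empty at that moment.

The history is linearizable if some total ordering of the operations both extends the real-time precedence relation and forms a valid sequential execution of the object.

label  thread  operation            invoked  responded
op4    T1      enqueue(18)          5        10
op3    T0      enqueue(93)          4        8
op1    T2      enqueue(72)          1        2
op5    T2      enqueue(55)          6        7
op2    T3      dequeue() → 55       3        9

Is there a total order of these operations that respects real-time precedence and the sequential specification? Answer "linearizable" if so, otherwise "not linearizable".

not linearizable

cut after 8 events: linearizable; cut after 9 events (op2 responds, time 9): not linearizable
real-time-consistent orders of the 4 completed operations: 6 — all fail the queue replay
no completion choice of the 1 pending operation (op4) rescues it — every subset was tried
e.g. op1, op2, op3, op5 (pending dropped): illegal at step 2, since op2 dequeue() → 55 cannot apply there
e.g. op1, op2, op5, op3 (pending dropped): illegal at step 2, since op2 dequeue() → 55 cannot apply there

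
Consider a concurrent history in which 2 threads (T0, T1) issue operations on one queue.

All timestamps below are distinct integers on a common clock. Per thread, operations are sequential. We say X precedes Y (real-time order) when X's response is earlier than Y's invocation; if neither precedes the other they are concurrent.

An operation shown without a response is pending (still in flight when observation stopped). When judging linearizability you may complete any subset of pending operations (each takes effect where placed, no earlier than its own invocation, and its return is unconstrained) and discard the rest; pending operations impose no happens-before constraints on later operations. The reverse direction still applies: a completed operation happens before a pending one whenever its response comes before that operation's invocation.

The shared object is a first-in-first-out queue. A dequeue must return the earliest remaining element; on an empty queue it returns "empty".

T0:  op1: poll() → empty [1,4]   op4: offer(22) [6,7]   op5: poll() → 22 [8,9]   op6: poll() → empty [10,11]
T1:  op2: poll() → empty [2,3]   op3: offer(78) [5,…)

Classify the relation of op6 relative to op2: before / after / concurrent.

op6 spans [10,11], op2 spans [2,3]
resp(op2)=3 < inv(op6)=10

after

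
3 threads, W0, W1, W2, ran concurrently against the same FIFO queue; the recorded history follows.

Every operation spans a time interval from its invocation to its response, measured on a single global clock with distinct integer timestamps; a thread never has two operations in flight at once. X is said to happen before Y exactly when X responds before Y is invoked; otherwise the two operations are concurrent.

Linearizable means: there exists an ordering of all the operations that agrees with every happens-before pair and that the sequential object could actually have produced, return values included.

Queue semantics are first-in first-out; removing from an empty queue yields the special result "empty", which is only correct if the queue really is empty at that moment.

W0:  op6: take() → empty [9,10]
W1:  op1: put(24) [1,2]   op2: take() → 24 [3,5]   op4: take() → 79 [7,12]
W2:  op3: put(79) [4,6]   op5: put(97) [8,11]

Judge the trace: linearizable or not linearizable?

linearizable

one valid linearization: op1, op2, op3, op4, op6, op5
step 1: op1 put(24) — queue <24>
step 2: op2 take() → 24 — queue <>
step 3: op3 put(79) — queue <79>
step 4: op4 take() → 79 — queue <>
step 5: op6 take() → empty — queue <>
step 6: op5 put(97) — queue <97>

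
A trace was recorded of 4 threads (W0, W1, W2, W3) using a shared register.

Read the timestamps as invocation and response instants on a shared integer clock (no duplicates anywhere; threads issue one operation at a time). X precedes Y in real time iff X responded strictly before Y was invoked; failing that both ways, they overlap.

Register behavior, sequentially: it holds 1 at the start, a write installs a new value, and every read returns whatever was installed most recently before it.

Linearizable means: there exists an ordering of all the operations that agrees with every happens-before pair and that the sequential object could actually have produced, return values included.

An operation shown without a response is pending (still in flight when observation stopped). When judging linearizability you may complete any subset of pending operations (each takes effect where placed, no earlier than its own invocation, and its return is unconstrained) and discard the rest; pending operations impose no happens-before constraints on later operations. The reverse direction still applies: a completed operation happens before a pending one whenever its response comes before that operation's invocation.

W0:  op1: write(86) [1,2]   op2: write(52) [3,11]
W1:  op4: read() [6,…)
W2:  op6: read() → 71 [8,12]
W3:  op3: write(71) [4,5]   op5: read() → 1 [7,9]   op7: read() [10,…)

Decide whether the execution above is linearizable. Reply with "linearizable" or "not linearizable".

prefix check: 1..8 passes, 1..9 fails once op5's time-9 response joins
the completed operations (3 total) allow one real-time order; the register replay rejects it
including or dropping the 3 pending operations (op2, op4, op6) in any combination fails
one such order, op1, op3, op5 (pending dropped), breaks at step 3 where op5 read() → 1 is illegal

not linearizable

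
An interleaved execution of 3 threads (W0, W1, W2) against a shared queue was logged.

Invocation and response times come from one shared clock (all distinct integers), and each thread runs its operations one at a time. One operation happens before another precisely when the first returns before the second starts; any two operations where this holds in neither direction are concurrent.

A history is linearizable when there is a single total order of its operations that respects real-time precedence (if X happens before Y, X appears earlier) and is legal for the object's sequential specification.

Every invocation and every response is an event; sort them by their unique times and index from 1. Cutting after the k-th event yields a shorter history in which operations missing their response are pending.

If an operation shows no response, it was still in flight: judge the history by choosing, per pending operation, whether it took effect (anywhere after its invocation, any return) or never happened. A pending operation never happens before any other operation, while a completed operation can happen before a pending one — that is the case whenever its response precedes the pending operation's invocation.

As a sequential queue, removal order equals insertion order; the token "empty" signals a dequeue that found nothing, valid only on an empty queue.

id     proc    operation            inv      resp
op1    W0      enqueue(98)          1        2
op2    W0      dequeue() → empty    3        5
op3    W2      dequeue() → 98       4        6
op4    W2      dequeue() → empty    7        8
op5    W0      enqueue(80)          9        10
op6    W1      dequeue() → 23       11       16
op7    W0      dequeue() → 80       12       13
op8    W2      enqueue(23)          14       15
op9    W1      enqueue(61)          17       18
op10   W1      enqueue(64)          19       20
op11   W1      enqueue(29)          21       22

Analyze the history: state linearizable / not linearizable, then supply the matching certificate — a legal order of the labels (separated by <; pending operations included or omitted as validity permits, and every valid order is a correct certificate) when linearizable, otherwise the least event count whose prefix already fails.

after step 1 (op1 enqueue(98)): queue <98>
after step 2 (op3 dequeue() → 98): queue <>
after step 3 (op2 dequeue() → empty): queue <>
after step 4 (op4 dequeue() → empty): queue <>
after step 5 (op5 enqueue(80)): queue <80>
after step 6 (op7 dequeue() → 80): queue <>
after step 7 (op8 enqueue(23)): queue <23>
after step 8 (op6 dequeue() → 23): queue <>
after step 9 (op9 enqueue(61)): queue <61>
after step 10 (op10 enqueue(64)): queue <61,64>
after step 11 (op11 enqueue(29)): queue <61,64,29>

linearizable — witness: op1 < op3 < op2 < op4 < op5 < op7 < op8 < op6 < op9 < op10 < op11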